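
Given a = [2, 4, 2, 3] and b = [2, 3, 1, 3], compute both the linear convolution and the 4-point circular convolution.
Linear: y_lin[0] = 2×2 = 4; y_lin[1] = 2×3 + 4×2 = 14; y_lin[2] = 2×1 + 4×3 + 2×2 = 18; y_lin[3] = 2×3 + 4×1 + 2×3 + 3×2 = 22; y_lin[4] = 4×3 + 2×1 + 3×3 = 23; y_lin[5] = 2×3 + 3×1 = 9; y_lin[6] = 3×3 = 9 → [4, 14, 18, 22, 23, 9, 9]. Circular (length 4): y[0] = 2×2 + 4×3 + 2×1 + 3×3 = 27; y[1] = 2×3 + 4×2 + 2×3 + 3×1 = 23; y[2] = 2×1 + 4×3 + 2×2 + 3×3 = 27; y[3] = 2×3 + 4×1 + 2×3 + 3×2 = 22 → [27, 23, 27, 22]

Linear: [4, 14, 18, 22, 23, 9, 9], Circular: [27, 23, 27, 22]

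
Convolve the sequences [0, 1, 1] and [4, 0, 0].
y[0] = 0×4 = 0; y[1] = 0×0 + 1×4 = 4; y[2] = 0×0 + 1×0 + 1×4 = 4; y[3] = 1×0 + 1×0 = 0; y[4] = 1×0 = 0

[0, 4, 4, 0, 0]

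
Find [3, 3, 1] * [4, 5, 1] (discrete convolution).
y[0] = 3×4 = 12; y[1] = 3×5 + 3×4 = 27; y[2] = 3×1 + 3×5 + 1×4 = 22; y[3] = 3×1 + 1×5 = 8; y[4] = 1×1 = 1

[12, 27, 22, 8, 1]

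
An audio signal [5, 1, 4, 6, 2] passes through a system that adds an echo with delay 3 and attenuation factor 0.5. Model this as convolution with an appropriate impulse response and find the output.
Direct-path + delayed-attenuated-path model → impulse response h = [1, 0, 0, 0.5] (1 at lag 0, 0.5 at lag 3). Output y[n] = x[n] + 0.5·x[n - 3] (with x[n] = 0 outside 0..4): y[0] = 5 + 0.5×0 = 5; y[1] = 1 + 0.5×0 = 1; y[2] = 4 + 0.5×0 = 4; y[3] = 6 + 0.5×5 = 8.5; y[4] = 2 + 0.5×1 = 2.5; y[5] = 0 + 0.5×4 = 2.0; y[6] = 0 + 0.5×6 = 3.0; y[7] = 0 + 0.5×2 = 1.0. So y = [5, 1, 4, 8.5, 2.5, 2.0, 3.0, 1.0]

[5, 1, 4, 8.5, 2.5, 2.0, 3.0, 1.0]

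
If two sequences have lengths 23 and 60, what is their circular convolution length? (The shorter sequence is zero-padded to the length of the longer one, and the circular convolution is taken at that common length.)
Circular convolution (zero-padding the shorter input) has length max(m, n) = max(23, 60) = 60

60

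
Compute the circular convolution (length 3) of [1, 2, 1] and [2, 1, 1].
Use y[k] = Σ_j f[j]·g[(k-j) mod 3]. y[0] = 1×2 + 2×1 + 1×1 = 5; y[1] = 1×1 + 2×2 + 1×1 = 6; y[2] = 1×1 + 2×1 + 1×2 = 5. Result: [5, 6, 5]

[5, 6, 5]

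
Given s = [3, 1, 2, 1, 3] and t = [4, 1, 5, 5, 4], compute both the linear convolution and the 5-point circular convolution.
Linear: y_lin[0] = 3×4 = 12; y_lin[1] = 3×1 + 1×4 = 7; y_lin[2] = 3×5 + 1×1 + 2×4 = 24; y_lin[3] = 3×5 + 1×5 + 2×1 + 1×4 = 26; y_lin[4] = 3×4 + 1×5 + 2×5 + 1×1 + 3×4 = 40; y_lin[5] = 1×4 + 2×5 + 1×5 + 3×1 = 22; y_lin[6] = 2×4 + 1×5 + 3×5 = 28; y_lin[7] = 1×4 + 3×5 = 19; y_lin[8] = 3×4 = 12 → [12, 7, 24, 26, 40, 22, 28, 19, 12]. Circular (length 5): y[0] = 3×4 + 1×4 + 2×5 + 1×5 + 3×1 = 34; y[1] = 3×1 + 1×4 + 2×4 + 1×5 + 3×5 = 35; y[2] = 3×5 + 1×1 + 2×4 + 1×4 + 3×5 = 43; y[3] = 3×5 + 1×5 + 2×1 + 1×4 + 3×4 = 38; y[4] = 3×4 + 1×5 + 2×5 + 1×1 + 3×4 = 40 → [34, 35, 43, 38, 40]

Linear: [12, 7, 24, 26, 40, 22, 28, 19, 12], Circular: [34, 35, 43, 38, 40]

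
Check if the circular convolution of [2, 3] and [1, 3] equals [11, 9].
Recompute circular convolution of [2, 3] and [1, 3]: y[0] = 2×1 + 3×3 = 11; y[1] = 2×3 + 3×1 = 9 → [11, 9]. Given [11, 9] matches, so answer: Yes

Yes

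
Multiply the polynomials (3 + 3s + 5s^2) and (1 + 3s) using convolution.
Ascending coefficients: a = [3, 3, 5], b = [1, 3]. c[0] = 3×1 = 3; c[1] = 3×3 + 3×1 = 12; c[2] = 3×3 + 5×1 = 14; c[3] = 5×3 = 15. Result coefficients: [3, 12, 14, 15] → 3 + 12s + 14s^2 + 15s^3

3 + 12s + 14s^2 + 15s^3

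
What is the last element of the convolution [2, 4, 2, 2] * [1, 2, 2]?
Use y[k] = Σ_i a[i]·b[k-i] at k=5. y[5] = 2×2 = 4

4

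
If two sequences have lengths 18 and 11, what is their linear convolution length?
Linear/full convolution length: m + n - 1 = 18 + 11 - 1 = 28

28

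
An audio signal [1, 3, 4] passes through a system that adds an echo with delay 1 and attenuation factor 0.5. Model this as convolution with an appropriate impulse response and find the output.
Direct-path + delayed-attenuated-path model → impulse response h = [1, 0.5] (1 at lag 0, 0.5 at lag 1). Output y[n] = x[n] + 0.5·x[n - 1] (with x[n] = 0 outside 0..2): y[0] = 1 + 0.5×0 = 1; y[1] = 3 + 0.5×1 = 3.5; y[2] = 4 + 0.5×3 = 5.5; y[3] = 0 + 0.5×4 = 2.0. So y = [1, 3.5, 5.5, 2.0]

[1, 3.5, 5.5, 2.0]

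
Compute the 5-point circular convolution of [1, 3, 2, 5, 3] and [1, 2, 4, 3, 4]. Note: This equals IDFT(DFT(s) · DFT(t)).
Either evaluate y[k] = Σ_j s[j]·t[(k-j) mod 5] directly, or use IDFT(DFT(s) · DFT(t)). y[0] = 1×1 + 3×4 + 2×3 + 5×4 + 3×2 = 45; y[1] = 1×2 + 3×1 + 2×4 + 5×3 + 3×4 = 40; y[2] = 1×4 + 3×2 + 2×1 + 5×4 + 3×3 = 41; y[3] = 1×3 + 3×4 + 2×2 + 5×1 + 3×4 = 36; y[4] = 1×4 + 3×3 + 2×4 + 5×2 + 3×1 = 34. Result: [45, 40, 41, 36, 34]

[45, 40, 41, 36, 34]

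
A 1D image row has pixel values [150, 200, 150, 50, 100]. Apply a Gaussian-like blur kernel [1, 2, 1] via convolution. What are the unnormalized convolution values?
Convolve image row [150, 200, 150, 50, 100] with kernel [1, 2, 1]: y[0] = 150×1 = 150; y[1] = 150×2 + 200×1 = 500; y[2] = 150×1 + 200×2 + 150×1 = 700; y[3] = 200×1 + 150×2 + 50×1 = 550; y[4] = 150×1 + 50×2 + 100×1 = 350; y[5] = 50×1 + 100×2 = 250; y[6] = 100×1 = 100 → [150, 500, 700, 550, 350, 250, 100]. Normalization factor = sum(kernel) = 4.

[150, 500, 700, 550, 350, 250, 100]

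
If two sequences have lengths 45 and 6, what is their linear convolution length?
Linear/full convolution length: m + n - 1 = 45 + 6 - 1 = 50

50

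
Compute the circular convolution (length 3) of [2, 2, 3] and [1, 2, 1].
Use y[k] = Σ_j x[j]·h[(k-j) mod 3]. y[0] = 2×1 + 2×1 + 3×2 = 10; y[1] = 2×2 + 2×1 + 3×1 = 9; y[2] = 2×1 + 2×2 + 3×1 = 9. Result: [10, 9, 9]

[10, 9, 9]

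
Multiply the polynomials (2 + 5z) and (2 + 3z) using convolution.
Ascending coefficients: a = [2, 5], b = [2, 3]. c[0] = 2×2 = 4; c[1] = 2×3 + 5×2 = 16; c[2] = 5×3 = 15. Result coefficients: [4, 16, 15] → 4 + 16z + 15z^2

4 + 16z + 15z^2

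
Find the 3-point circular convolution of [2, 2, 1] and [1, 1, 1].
Use y[k] = Σ_j f[j]·g[(k-j) mod 3]. y[0] = 2×1 + 2×1 + 1×1 = 5; y[1] = 2×1 + 2×1 + 1×1 = 5; y[2] = 2×1 + 2×1 + 1×1 = 5. Result: [5, 5, 5]

[5, 5, 5]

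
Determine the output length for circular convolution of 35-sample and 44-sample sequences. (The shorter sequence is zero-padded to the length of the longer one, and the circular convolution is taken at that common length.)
Circular convolution (zero-padding the shorter input) has length max(m, n) = max(35, 44) = 44

44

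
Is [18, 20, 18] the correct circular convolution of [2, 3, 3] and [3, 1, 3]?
Recompute circular convolution of [2, 3, 3] and [3, 1, 3]: y[0] = 2×3 + 3×3 + 3×1 = 18; y[1] = 2×1 + 3×3 + 3×3 = 20; y[2] = 2×3 + 3×1 + 3×3 = 18 → [18, 20, 18]. Given [18, 20, 18] matches, so answer: Yes

Yes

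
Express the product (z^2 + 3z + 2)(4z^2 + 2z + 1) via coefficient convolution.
Ascending coefficients: a = [2, 3, 1], b = [1, 2, 4]. c[0] = 2×1 = 2; c[1] = 2×2 + 3×1 = 7; c[2] = 2×4 + 3×2 + 1×1 = 15; c[3] = 3×4 + 1×2 = 14; c[4] = 1×4 = 4. Result coefficients: [2, 7, 15, 14, 4] → 4z^4 + 14z^3 + 15z^2 + 7z + 2

4z^4 + 14z^3 + 15z^2 + 7z + 2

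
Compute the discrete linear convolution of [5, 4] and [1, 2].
y[0] = 5×1 = 5; y[1] = 5×2 + 4×1 = 14; y[2] = 4×2 = 8

[5, 14, 8]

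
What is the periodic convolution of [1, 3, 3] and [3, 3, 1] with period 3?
Use y[k] = Σ_j a[j]·b[(k-j) mod 3]. y[0] = 1×3 + 3×1 + 3×3 = 15; y[1] = 1×3 + 3×3 + 3×1 = 15; y[2] = 1×1 + 3×3 + 3×3 = 19. Result: [15, 15, 19]

[15, 15, 19]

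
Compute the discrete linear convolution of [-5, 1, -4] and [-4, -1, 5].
y[0] = -5×-4 = 20; y[1] = -5×-1 + 1×-4 = 1; y[2] = -5×5 + 1×-1 + -4×-4 = -10; y[3] = 1×5 + -4×-1 = 9; y[4] = -4×5 = -20

[20, 1, -10, 9, -20]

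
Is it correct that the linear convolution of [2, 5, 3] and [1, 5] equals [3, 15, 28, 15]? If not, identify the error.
Recompute linear convolution of [2, 5, 3] and [1, 5]: y[0] = 2×1 = 2; y[1] = 2×5 + 5×1 = 15; y[2] = 5×5 + 3×1 = 28; y[3] = 3×5 = 15 → [2, 15, 28, 15]. Compare to given [3, 15, 28, 15]: they differ at index 0: given 3, correct 2, so answer: No

No. Error at index 0: given 3, correct 2.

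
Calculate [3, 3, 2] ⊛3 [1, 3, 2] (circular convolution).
Use y[k] = Σ_j u[j]·v[(k-j) mod 3]. y[0] = 3×1 + 3×2 + 2×3 = 15; y[1] = 3×3 + 3×1 + 2×2 = 16; y[2] = 3×2 + 3×3 + 2×1 = 17. Result: [15, 16, 17]

[15, 16, 17]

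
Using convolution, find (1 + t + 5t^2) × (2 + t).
Ascending coefficients: a = [1, 1, 5], b = [2, 1]. c[0] = 1×2 = 2; c[1] = 1×1 + 1×2 = 3; c[2] = 1×1 + 5×2 = 11; c[3] = 5×1 = 5. Result coefficients: [2, 3, 11, 5] → 2 + 3t + 11t^2 + 5t^3

2 + 3t + 11t^2 + 5t^3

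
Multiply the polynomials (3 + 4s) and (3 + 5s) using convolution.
Ascending coefficients: a = [3, 4], b = [3, 5]. c[0] = 3×3 = 9; c[1] = 3×5 + 4×3 = 27; c[2] = 4×5 = 20. Result coefficients: [9, 27, 20] → 9 + 27s + 20s^2

9 + 27s + 20s^2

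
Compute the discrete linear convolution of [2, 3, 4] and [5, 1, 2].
y[0] = 2×5 = 10; y[1] = 2×1 + 3×5 = 17; y[2] = 2×2 + 3×1 + 4×5 = 27; y[3] = 3×2 + 4×1 = 10; y[4] = 4×2 = 8

[10, 17, 27, 10, 8]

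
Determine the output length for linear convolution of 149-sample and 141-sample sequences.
Linear/full convolution length: m + n - 1 = 149 + 141 - 1 = 289

289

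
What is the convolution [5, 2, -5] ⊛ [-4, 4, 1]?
y[0] = 5×-4 = -20; y[1] = 5×4 + 2×-4 = 12; y[2] = 5×1 + 2×4 + -5×-4 = 33; y[3] = 2×1 + -5×4 = -18; y[4] = -5×1 = -5

[-20, 12, 33, -18, -5]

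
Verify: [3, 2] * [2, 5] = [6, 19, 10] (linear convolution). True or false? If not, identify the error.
Recompute linear convolution of [3, 2] and [2, 5]: y[0] = 3×2 = 6; y[1] = 3×5 + 2×2 = 19; y[2] = 2×5 = 10 → [6, 19, 10]. Given [6, 19, 10] matches, so answer: Yes

Yes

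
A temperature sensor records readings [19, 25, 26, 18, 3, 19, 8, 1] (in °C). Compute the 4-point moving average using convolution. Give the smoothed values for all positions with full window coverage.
4-point moving average kernel = [1, 1, 1, 1]. Apply in 'valid' mode (full window coverage): avg[0] = (19 + 25 + 26 + 18) / 4 = 22.0; avg[1] = (25 + 26 + 18 + 3) / 4 = 18.0; avg[2] = (26 + 18 + 3 + 19) / 4 = 16.5; avg[3] = (18 + 3 + 19 + 8) / 4 = 12.0; avg[4] = (3 + 19 + 8 + 1) / 4 = 7.75. Smoothed values: [22.0, 18.0, 16.5, 12.0, 7.75]

[22.0, 18.0, 16.5, 12.0, 7.75]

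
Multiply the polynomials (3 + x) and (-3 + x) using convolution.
Ascending coefficients: a = [3, 1], b = [-3, 1]. c[0] = 3×-3 = -9; c[1] = 3×1 + 1×-3 = 0; c[2] = 1×1 = 1. Result coefficients: [-9, 0, 1] → -9 + x^2

-9 + x^2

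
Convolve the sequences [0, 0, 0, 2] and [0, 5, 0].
y[0] = 0×0 = 0; y[1] = 0×5 + 0×0 = 0; y[2] = 0×0 + 0×5 + 0×0 = 0; y[3] = 0×0 + 0×5 + 2×0 = 0; y[4] = 0×0 + 2×5 = 10; y[5] = 2×0 = 0

[0, 0, 0, 0, 10, 0]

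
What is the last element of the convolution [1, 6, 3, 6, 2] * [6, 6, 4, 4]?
Use y[k] = Σ_i a[i]·b[k-i] at k=7. y[7] = 2×4 = 8

8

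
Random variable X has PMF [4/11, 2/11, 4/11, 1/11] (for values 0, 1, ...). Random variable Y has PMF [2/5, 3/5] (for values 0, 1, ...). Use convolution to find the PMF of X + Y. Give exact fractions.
P(X+Y=k) = Σ_i P(X=i)·P(Y=k-i) — a convolution of [4/11, 2/11, 4/11, 1/11] and [2/5, 3/5]. P(X+Y=0) = (4/11)×(2/5) = 8/55; P(X+Y=1) = (4/11)×(3/5) + (2/11)×(2/5) = 12/55 + 4/55 = 16/55; P(X+Y=2) = (2/11)×(3/5) + (4/11)×(2/5) = 6/55 + 8/55 = 14/55; P(X+Y=3) = (4/11)×(3/5) + (1/11)×(2/5) = 12/55 + 2/55 = 14/55; P(X+Y=4) = (1/11)×(3/5) = 3/55. PMF: [8/55, 16/55, 14/55, 14/55, 3/55] (sums to 1 ✓)

[8/55, 16/55, 14/55, 14/55, 3/55]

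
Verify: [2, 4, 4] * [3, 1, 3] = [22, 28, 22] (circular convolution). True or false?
Recompute circular convolution of [2, 4, 4] and [3, 1, 3]: y[0] = 2×3 + 4×3 + 4×1 = 22; y[1] = 2×1 + 4×3 + 4×3 = 26; y[2] = 2×3 + 4×1 + 4×3 = 22 → [22, 26, 22]. Compare to given [22, 28, 22]: they differ at index 1: given 28, correct 26, so answer: No

No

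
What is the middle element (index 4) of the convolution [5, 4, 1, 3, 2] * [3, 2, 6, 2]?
Use y[k] = Σ_i a[i]·b[k-i] at k=4. y[4] = 4×2 + 1×6 + 3×2 + 2×3 = 26

26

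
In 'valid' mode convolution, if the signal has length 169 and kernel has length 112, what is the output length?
'Valid' mode counts only positions where the kernel fully overlaps the signal: m - n + 1 = 169 - 112 + 1 = 58

58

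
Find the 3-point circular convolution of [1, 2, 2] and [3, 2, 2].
Use y[k] = Σ_j x[j]·h[(k-j) mod 3]. y[0] = 1×3 + 2×2 + 2×2 = 11; y[1] = 1×2 + 2×3 + 2×2 = 12; y[2] = 1×2 + 2×2 + 2×3 = 12. Result: [11, 12, 12]

[11, 12, 12]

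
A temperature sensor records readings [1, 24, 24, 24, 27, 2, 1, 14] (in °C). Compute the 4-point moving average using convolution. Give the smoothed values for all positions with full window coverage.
4-point moving average kernel = [1, 1, 1, 1]. Apply in 'valid' mode (full window coverage): avg[0] = (1 + 24 + 24 + 24) / 4 = 18.25; avg[1] = (24 + 24 + 24 + 27) / 4 = 24.75; avg[2] = (24 + 24 + 27 + 2) / 4 = 19.25; avg[3] = (24 + 27 + 2 + 1) / 4 = 13.5; avg[4] = (27 + 2 + 1 + 14) / 4 = 11.0. Smoothed values: [18.25, 24.75, 19.25, 13.5, 11.0]

[18.25, 24.75, 19.25, 13.5, 11.0]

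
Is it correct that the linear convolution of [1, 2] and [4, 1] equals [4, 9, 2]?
Recompute linear convolution of [1, 2] and [4, 1]: y[0] = 1×4 = 4; y[1] = 1×1 + 2×4 = 9; y[2] = 2×1 = 2 → [4, 9, 2]. Given [4, 9, 2] matches, so answer: Yes

Yes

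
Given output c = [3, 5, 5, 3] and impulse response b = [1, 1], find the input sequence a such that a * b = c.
Deconvolve c=[3, 5, 5, 3] by b=[1, 1]. Since b[0]=1, solve forward: a[0] = c[0] / 1 = 3; a[1] = (c[1] - 3×1) / 1 = 2; a[2] = (c[2] - 2×1) / 1 = 3. So a = [3, 2, 3]. Check by forward convolution: c[0] = 3×1 = 3; c[1] = 3×1 + 2×1 = 5; c[2] = 2×1 + 3×1 = 5; c[3] = 3×1 = 3

[3, 2, 3]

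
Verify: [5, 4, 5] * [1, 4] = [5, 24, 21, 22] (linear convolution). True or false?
Recompute linear convolution of [5, 4, 5] and [1, 4]: y[0] = 5×1 = 5; y[1] = 5×4 + 4×1 = 24; y[2] = 4×4 + 5×1 = 21; y[3] = 5×4 = 20 → [5, 24, 21, 20]. Compare to given [5, 24, 21, 22]: they differ at index 3: given 22, correct 20, so answer: No

No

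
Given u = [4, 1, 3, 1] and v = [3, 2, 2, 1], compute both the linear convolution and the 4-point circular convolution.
Linear: y_lin[0] = 4×3 = 12; y_lin[1] = 4×2 + 1×3 = 11; y_lin[2] = 4×2 + 1×2 + 3×3 = 19; y_lin[3] = 4×1 + 1×2 + 3×2 + 1×3 = 15; y_lin[4] = 1×1 + 3×2 + 1×2 = 9; y_lin[5] = 3×1 + 1×2 = 5; y_lin[6] = 1×1 = 1 → [12, 11, 19, 15, 9, 5, 1]. Circular (length 4): y[0] = 4×3 + 1×1 + 3×2 + 1×2 = 21; y[1] = 4×2 + 1×3 + 3×1 + 1×2 = 16; y[2] = 4×2 + 1×2 + 3×3 + 1×1 = 20; y[3] = 4×1 + 1×2 + 3×2 + 1×3 = 15 → [21, 16, 20, 15]

Linear: [12, 11, 19, 15, 9, 5, 1], Circular: [21, 16, 20, 15]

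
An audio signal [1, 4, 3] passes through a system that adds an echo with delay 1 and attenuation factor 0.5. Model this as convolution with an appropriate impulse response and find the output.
Direct-path + delayed-attenuated-path model → impulse response h = [1, 0.5] (1 at lag 0, 0.5 at lag 1). Output y[n] = x[n] + 0.5·x[n - 1] (with x[n] = 0 outside 0..2): y[0] = 1 + 0.5×0 = 1; y[1] = 4 + 0.5×1 = 4.5; y[2] = 3 + 0.5×4 = 5.0; y[3] = 0 + 0.5×3 = 1.5. So y = [1, 4.5, 5.0, 1.5]

[1, 4.5, 5.0, 1.5]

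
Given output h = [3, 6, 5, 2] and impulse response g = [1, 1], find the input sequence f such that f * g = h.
Deconvolve h=[3, 6, 5, 2] by g=[1, 1]. Since g[0]=1, solve forward: f[0] = h[0] / 1 = 3; f[1] = (h[1] - 3×1) / 1 = 3; f[2] = (h[2] - 3×1) / 1 = 2. So f = [3, 3, 2]. Check by forward convolution: h[0] = 3×1 = 3; h[1] = 3×1 + 3×1 = 6; h[2] = 3×1 + 2×1 = 5; h[3] = 2×1 = 2

[3, 3, 2]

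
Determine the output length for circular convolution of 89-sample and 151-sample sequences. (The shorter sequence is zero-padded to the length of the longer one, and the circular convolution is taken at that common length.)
Circular convolution (zero-padding the shorter input) has length max(m, n) = max(89, 151) = 151

151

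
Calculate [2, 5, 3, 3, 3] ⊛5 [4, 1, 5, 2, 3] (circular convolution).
Use y[k] = Σ_j u[j]·v[(k-j) mod 5]. y[0] = 2×4 + 5×3 + 3×2 + 3×5 + 3×1 = 47; y[1] = 2×1 + 5×4 + 3×3 + 3×2 + 3×5 = 52; y[2] = 2×5 + 5×1 + 3×4 + 3×3 + 3×2 = 42; y[3] = 2×2 + 5×5 + 3×1 + 3×4 + 3×3 = 53; y[4] = 2×3 + 5×2 + 3×5 + 3×1 + 3×4 = 46. Result: [47, 52, 42, 53, 46]

[47, 52, 42, 53, 46]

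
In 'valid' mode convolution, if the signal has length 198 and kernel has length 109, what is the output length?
'Valid' mode counts only positions where the kernel fully overlaps the signal: m - n + 1 = 198 - 109 + 1 = 90

90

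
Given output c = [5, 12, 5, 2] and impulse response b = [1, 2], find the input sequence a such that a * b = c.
Deconvolve c=[5, 12, 5, 2] by b=[1, 2]. Since b[0]=1, solve forward: a[0] = c[0] / 1 = 5; a[1] = (c[1] - 5×2) / 1 = 2; a[2] = (c[2] - 2×2) / 1 = 1. So a = [5, 2, 1]. Check by forward convolution: c[0] = 5×1 = 5; c[1] = 5×2 + 2×1 = 12; c[2] = 2×2 + 1×1 = 5; c[3] = 1×2 = 2

[5, 2, 1]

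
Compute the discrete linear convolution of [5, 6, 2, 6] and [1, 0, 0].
y[0] = 5×1 = 5; y[1] = 5×0 + 6×1 = 6; y[2] = 5×0 + 6×0 + 2×1 = 2; y[3] = 6×0 + 2×0 + 6×1 = 6; y[4] = 2×0 + 6×0 = 0; y[5] = 6×0 = 0

[5, 6, 2, 6, 0, 0]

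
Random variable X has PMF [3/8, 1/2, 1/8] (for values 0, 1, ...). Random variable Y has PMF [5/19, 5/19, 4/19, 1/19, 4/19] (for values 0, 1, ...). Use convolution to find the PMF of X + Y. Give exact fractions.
P(X+Y=k) = Σ_i P(X=i)·P(Y=k-i) — a convolution of [3/8, 1/2, 1/8] and [5/19, 5/19, 4/19, 1/19, 4/19]. P(X+Y=0) = (3/8)×(5/19) = 15/152; P(X+Y=1) = (3/8)×(5/19) + (1/2)×(5/19) = 15/152 + 5/38 = 35/152; P(X+Y=2) = (3/8)×(4/19) + (1/2)×(5/19) + (1/8)×(5/19) = 3/38 + 5/38 + 5/152 = 37/152; P(X+Y=3) = (3/8)×(1/19) + (1/2)×(4/19) + (1/8)×(5/19) = 3/152 + 2/19 + 5/152 = 3/19; P(X+Y=4) = (3/8)×(4/19) + (1/2)×(1/19) + (1/8)×(4/19) = 3/38 + 1/38 + 1/38 = 5/38; P(X+Y=5) = (1/2)×(4/19) + (1/8)×(1/19) = 2/19 + 1/152 = 17/152; P(X+Y=6) = (1/8)×(4/19) = 1/38. PMF: [15/152, 35/152, 37/152, 3/19, 5/38, 17/152, 1/38] (sums to 1 ✓)

[15/152, 35/152, 37/152, 3/19, 5/38, 17/152, 1/38]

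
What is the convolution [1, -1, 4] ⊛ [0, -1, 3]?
y[0] = 1×0 = 0; y[1] = 1×-1 + -1×0 = -1; y[2] = 1×3 + -1×-1 + 4×0 = 4; y[3] = -1×3 + 4×-1 = -7; y[4] = 4×3 = 12

[0, -1, 4, -7, 12]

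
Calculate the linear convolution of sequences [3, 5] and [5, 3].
y[0] = 3×5 = 15; y[1] = 3×3 + 5×5 = 34; y[2] = 5×3 = 15

[15, 34, 15]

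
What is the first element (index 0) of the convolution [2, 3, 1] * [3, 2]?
Use y[k] = Σ_i a[i]·b[k-i] at k=0. y[0] = 2×3 = 6

6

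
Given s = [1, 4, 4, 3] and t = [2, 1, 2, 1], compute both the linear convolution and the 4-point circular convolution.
Linear: y_lin[0] = 1×2 = 2; y_lin[1] = 1×1 + 4×2 = 9; y_lin[2] = 1×2 + 4×1 + 4×2 = 14; y_lin[3] = 1×1 + 4×2 + 4×1 + 3×2 = 19; y_lin[4] = 4×1 + 4×2 + 3×1 = 15; y_lin[5] = 4×1 + 3×2 = 10; y_lin[6] = 3×1 = 3 → [2, 9, 14, 19, 15, 10, 3]. Circular (length 4): y[0] = 1×2 + 4×1 + 4×2 + 3×1 = 17; y[1] = 1×1 + 4×2 + 4×1 + 3×2 = 19; y[2] = 1×2 + 4×1 + 4×2 + 3×1 = 17; y[3] = 1×1 + 4×2 + 4×1 + 3×2 = 19 → [17, 19, 17, 19]

Linear: [2, 9, 14, 19, 15, 10, 3], Circular: [17, 19, 17, 19]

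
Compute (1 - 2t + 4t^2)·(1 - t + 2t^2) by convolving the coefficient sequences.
Ascending coefficients: a = [1, -2, 4], b = [1, -1, 2]. c[0] = 1×1 = 1; c[1] = 1×-1 + -2×1 = -3; c[2] = 1×2 + -2×-1 + 4×1 = 8; c[3] = -2×2 + 4×-1 = -8; c[4] = 4×2 = 8. Result coefficients: [1, -3, 8, -8, 8] → 1 - 3t + 8t^2 - 8t^3 + 8t^4

1 - 3t + 8t^2 - 8t^3 + 8t^4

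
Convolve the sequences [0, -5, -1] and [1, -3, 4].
y[0] = 0×1 = 0; y[1] = 0×-3 + -5×1 = -5; y[2] = 0×4 + -5×-3 + -1×1 = 14; y[3] = -5×4 + -1×-3 = -17; y[4] = -1×4 = -4

[0, -5, 14, -17, -4]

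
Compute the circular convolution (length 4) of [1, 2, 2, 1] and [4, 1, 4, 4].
Use y[k] = Σ_j a[j]·b[(k-j) mod 4]. y[0] = 1×4 + 2×4 + 2×4 + 1×1 = 21; y[1] = 1×1 + 2×4 + 2×4 + 1×4 = 21; y[2] = 1×4 + 2×1 + 2×4 + 1×4 = 18; y[3] = 1×4 + 2×4 + 2×1 + 1×4 = 18. Result: [21, 21, 18, 18]

[21, 21, 18, 18]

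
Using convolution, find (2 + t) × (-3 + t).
Ascending coefficients: a = [2, 1], b = [-3, 1]. c[0] = 2×-3 = -6; c[1] = 2×1 + 1×-3 = -1; c[2] = 1×1 = 1. Result coefficients: [-6, -1, 1] → -6 - t + t^2

-6 - t + t^2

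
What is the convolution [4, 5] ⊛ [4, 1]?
y[0] = 4×4 = 16; y[1] = 4×1 + 5×4 = 24; y[2] = 5×1 = 5

[16, 24, 5]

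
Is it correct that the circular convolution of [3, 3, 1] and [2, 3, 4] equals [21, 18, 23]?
Recompute circular convolution of [3, 3, 1] and [2, 3, 4]: y[0] = 3×2 + 3×4 + 1×3 = 21; y[1] = 3×3 + 3×2 + 1×4 = 19; y[2] = 3×4 + 3×3 + 1×2 = 23 → [21, 19, 23]. Compare to given [21, 18, 23]: they differ at index 1: given 18, correct 19, so answer: No

No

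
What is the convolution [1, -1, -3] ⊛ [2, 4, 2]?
y[0] = 1×2 = 2; y[1] = 1×4 + -1×2 = 2; y[2] = 1×2 + -1×4 + -3×2 = -8; y[3] = -1×2 + -3×4 = -14; y[4] = -3×2 = -6

[2, 2, -8, -14, -6]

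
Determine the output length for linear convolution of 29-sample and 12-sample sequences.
Linear/full convolution length: m + n - 1 = 29 + 12 - 1 = 40

40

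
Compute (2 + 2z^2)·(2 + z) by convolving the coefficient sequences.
Ascending coefficients: a = [2, 0, 2], b = [2, 1]. c[0] = 2×2 = 4; c[1] = 2×1 + 0×2 = 2; c[2] = 0×1 + 2×2 = 4; c[3] = 2×1 = 2. Result coefficients: [4, 2, 4, 2] → 4 + 2z + 4z^2 + 2z^3

4 + 2z + 4z^2 + 2z^3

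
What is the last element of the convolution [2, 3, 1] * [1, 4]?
Use y[k] = Σ_i a[i]·b[k-i] at k=3. y[3] = 1×4 = 4

4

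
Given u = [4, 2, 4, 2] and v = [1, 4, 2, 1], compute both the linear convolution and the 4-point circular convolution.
Linear: y_lin[0] = 4×1 = 4; y_lin[1] = 4×4 + 2×1 = 18; y_lin[2] = 4×2 + 2×4 + 4×1 = 20; y_lin[3] = 4×1 + 2×2 + 4×4 + 2×1 = 26; y_lin[4] = 2×1 + 4×2 + 2×4 = 18; y_lin[5] = 4×1 + 2×2 = 8; y_lin[6] = 2×1 = 2 → [4, 18, 20, 26, 18, 8, 2]. Circular (length 4): y[0] = 4×1 + 2×1 + 4×2 + 2×4 = 22; y[1] = 4×4 + 2×1 + 4×1 + 2×2 = 26; y[2] = 4×2 + 2×4 + 4×1 + 2×1 = 22; y[3] = 4×1 + 2×2 + 4×4 + 2×1 = 26 → [22, 26, 22, 26]

Linear: [4, 18, 20, 26, 18, 8, 2], Circular: [22, 26, 22, 26]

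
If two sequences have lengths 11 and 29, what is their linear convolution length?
Linear/full convolution length: m + n - 1 = 11 + 29 - 1 = 39

39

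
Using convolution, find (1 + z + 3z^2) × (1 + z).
Ascending coefficients: a = [1, 1, 3], b = [1, 1]. c[0] = 1×1 = 1; c[1] = 1×1 + 1×1 = 2; c[2] = 1×1 + 3×1 = 4; c[3] = 3×1 = 3. Result coefficients: [1, 2, 4, 3] → 1 + 2z + 4z^2 + 3z^3

1 + 2z + 4z^2 + 3z^3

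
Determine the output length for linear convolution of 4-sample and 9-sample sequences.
Linear/full convolution length: m + n - 1 = 4 + 9 - 1 = 12

12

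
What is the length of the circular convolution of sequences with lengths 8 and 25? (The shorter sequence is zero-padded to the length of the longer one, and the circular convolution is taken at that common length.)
Circular convolution (zero-padding the shorter input) has length max(m, n) = max(8, 25) = 25

25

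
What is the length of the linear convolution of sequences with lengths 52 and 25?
Linear/full convolution length: m + n - 1 = 52 + 25 - 1 = 76

76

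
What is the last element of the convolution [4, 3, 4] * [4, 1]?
Use y[k] = Σ_i a[i]·b[k-i] at k=3. y[3] = 4×1 = 4

4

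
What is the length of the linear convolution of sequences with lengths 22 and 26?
Linear/full convolution length: m + n - 1 = 22 + 26 - 1 = 47

47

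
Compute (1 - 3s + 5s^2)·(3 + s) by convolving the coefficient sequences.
Ascending coefficients: a = [1, -3, 5], b = [3, 1]. c[0] = 1×3 = 3; c[1] = 1×1 + -3×3 = -8; c[2] = -3×1 + 5×3 = 12; c[3] = 5×1 = 5. Result coefficients: [3, -8, 12, 5] → 3 - 8s + 12s^2 + 5s^3

3 - 8s + 12s^2 + 5s^3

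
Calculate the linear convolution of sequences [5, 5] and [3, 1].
y[0] = 5×3 = 15; y[1] = 5×1 + 5×3 = 20; y[2] = 5×1 = 5

[15, 20, 5]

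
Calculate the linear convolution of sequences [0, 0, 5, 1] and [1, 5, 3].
y[0] = 0×1 = 0; y[1] = 0×5 + 0×1 = 0; y[2] = 0×3 + 0×5 + 5×1 = 5; y[3] = 0×3 + 5×5 + 1×1 = 26; y[4] = 5×3 + 1×5 = 20; y[5] = 1×3 = 3

[0, 0, 5, 26, 20, 3]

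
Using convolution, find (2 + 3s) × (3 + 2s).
Ascending coefficients: a = [2, 3], b = [3, 2]. c[0] = 2×3 = 6; c[1] = 2×2 + 3×3 = 13; c[2] = 3×2 = 6. Result coefficients: [6, 13, 6] → 6 + 13s + 6s^2

6 + 13s + 6s^2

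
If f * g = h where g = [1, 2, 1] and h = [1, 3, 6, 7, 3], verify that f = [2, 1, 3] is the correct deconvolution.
Forward-compute [2, 1, 3] * [1, 2, 1]: h[0] = 2×1 = 2; h[1] = 2×2 + 1×1 = 5; h[2] = 2×1 + 1×2 + 3×1 = 7; h[3] = 1×1 + 3×2 = 7; h[4] = 3×1 = 3 → [2, 5, 7, 7, 3]. Does not match given h = [1, 3, 6, 7, 3].

Not verified. [2, 1, 3] * [1, 2, 1] = [2, 5, 7, 7, 3], which differs from [1, 3, 6, 7, 3] at index 0.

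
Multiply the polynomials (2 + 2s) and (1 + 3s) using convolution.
Ascending coefficients: a = [2, 2], b = [1, 3]. c[0] = 2×1 = 2; c[1] = 2×3 + 2×1 = 8; c[2] = 2×3 = 6. Result coefficients: [2, 8, 6] → 2 + 8s + 6s^2

2 + 8s + 6s^2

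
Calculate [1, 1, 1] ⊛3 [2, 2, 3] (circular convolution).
Use y[k] = Σ_j a[j]·b[(k-j) mod 3]. y[0] = 1×2 + 1×3 + 1×2 = 7; y[1] = 1×2 + 1×2 + 1×3 = 7; y[2] = 1×3 + 1×2 + 1×2 = 7. Result: [7, 7, 7]

[7, 7, 7]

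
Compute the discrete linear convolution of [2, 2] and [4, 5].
y[0] = 2×4 = 8; y[1] = 2×5 + 2×4 = 18; y[2] = 2×5 = 10

[8, 18, 10]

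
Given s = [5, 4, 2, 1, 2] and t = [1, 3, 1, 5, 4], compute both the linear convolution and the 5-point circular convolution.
Linear: y_lin[0] = 5×1 = 5; y_lin[1] = 5×3 + 4×1 = 19; y_lin[2] = 5×1 + 4×3 + 2×1 = 19; y_lin[3] = 5×5 + 4×1 + 2×3 + 1×1 = 36; y_lin[4] = 5×4 + 4×5 + 2×1 + 1×3 + 2×1 = 47; y_lin[5] = 4×4 + 2×5 + 1×1 + 2×3 = 33; y_lin[6] = 2×4 + 1×5 + 2×1 = 15; y_lin[7] = 1×4 + 2×5 = 14; y_lin[8] = 2×4 = 8 → [5, 19, 19, 36, 47, 33, 15, 14, 8]. Circular (length 5): y[0] = 5×1 + 4×4 + 2×5 + 1×1 + 2×3 = 38; y[1] = 5×3 + 4×1 + 2×4 + 1×5 + 2×1 = 34; y[2] = 5×1 + 4×3 + 2×1 + 1×4 + 2×5 = 33; y[3] = 5×5 + 4×1 + 2×3 + 1×1 + 2×4 = 44; y[4] = 5×4 + 4×5 + 2×1 + 1×3 + 2×1 = 47 → [38, 34, 33, 44, 47]

Linear: [5, 19, 19, 36, 47, 33, 15, 14, 8], Circular: [38, 34, 33, 44, 47]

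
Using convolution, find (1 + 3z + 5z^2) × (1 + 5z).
Ascending coefficients: a = [1, 3, 5], b = [1, 5]. c[0] = 1×1 = 1; c[1] = 1×5 + 3×1 = 8; c[2] = 3×5 + 5×1 = 20; c[3] = 5×5 = 25. Result coefficients: [1, 8, 20, 25] → 1 + 8z + 20z^2 + 25z^3

1 + 8z + 20z^2 + 25z^3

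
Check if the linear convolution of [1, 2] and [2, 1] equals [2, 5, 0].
Recompute linear convolution of [1, 2] and [2, 1]: y[0] = 1×2 = 2; y[1] = 1×1 + 2×2 = 5; y[2] = 2×1 = 2 → [2, 5, 2]. Compare to given [2, 5, 0]: they differ at index 2: given 0, correct 2, so answer: No

No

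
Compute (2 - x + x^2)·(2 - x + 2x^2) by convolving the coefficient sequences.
Ascending coefficients: a = [2, -1, 1], b = [2, -1, 2]. c[0] = 2×2 = 4; c[1] = 2×-1 + -1×2 = -4; c[2] = 2×2 + -1×-1 + 1×2 = 7; c[3] = -1×2 + 1×-1 = -3; c[4] = 1×2 = 2. Result coefficients: [4, -4, 7, -3, 2] → 4 - 4x + 7x^2 - 3x^3 + 2x^4

4 - 4x + 7x^2 - 3x^3 + 2x^4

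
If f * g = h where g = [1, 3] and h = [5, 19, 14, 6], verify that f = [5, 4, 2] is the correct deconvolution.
Forward-compute [5, 4, 2] * [1, 3]: h[0] = 5×1 = 5; h[1] = 5×3 + 4×1 = 19; h[2] = 4×3 + 2×1 = 14; h[3] = 2×3 = 6 → [5, 19, 14, 6]. Matches given h = [5, 19, 14, 6], so verified.

Verified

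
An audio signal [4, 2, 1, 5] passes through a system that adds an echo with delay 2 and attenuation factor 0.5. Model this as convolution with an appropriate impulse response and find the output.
Direct-path + delayed-attenuated-path model → impulse response h = [1, 0, 0.5] (1 at lag 0, 0.5 at lag 2). Output y[n] = x[n] + 0.5·x[n - 2] (with x[n] = 0 outside 0..3): y[0] = 4 + 0.5×0 = 4; y[1] = 2 + 0.5×0 = 2; y[2] = 1 + 0.5×4 = 3.0; y[3] = 5 + 0.5×2 = 6.0; y[4] = 0 + 0.5×1 = 0.5; y[5] = 0 + 0.5×5 = 2.5. So y = [4, 2, 3.0, 6.0, 0.5, 2.5]

[4, 2, 3.0, 6.0, 0.5, 2.5]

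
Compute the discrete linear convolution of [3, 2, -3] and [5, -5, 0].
y[0] = 3×5 = 15; y[1] = 3×-5 + 2×5 = -5; y[2] = 3×0 + 2×-5 + -3×5 = -25; y[3] = 2×0 + -3×-5 = 15; y[4] = -3×0 = 0

[15, -5, -25, 15, 0]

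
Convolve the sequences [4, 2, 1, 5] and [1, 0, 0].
y[0] = 4×1 = 4; y[1] = 4×0 + 2×1 = 2; y[2] = 4×0 + 2×0 + 1×1 = 1; y[3] = 2×0 + 1×0 + 5×1 = 5; y[4] = 1×0 + 5×0 = 0; y[5] = 5×0 = 0

[4, 2, 1, 5, 0, 0]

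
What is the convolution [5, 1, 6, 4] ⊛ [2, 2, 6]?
y[0] = 5×2 = 10; y[1] = 5×2 + 1×2 = 12; y[2] = 5×6 + 1×2 + 6×2 = 44; y[3] = 1×6 + 6×2 + 4×2 = 26; y[4] = 6×6 + 4×2 = 44; y[5] = 4×6 = 24

[10, 12, 44, 26, 44, 24]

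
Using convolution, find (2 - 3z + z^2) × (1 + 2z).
Ascending coefficients: a = [2, -3, 1], b = [1, 2]. c[0] = 2×1 = 2; c[1] = 2×2 + -3×1 = 1; c[2] = -3×2 + 1×1 = -5; c[3] = 1×2 = 2. Result coefficients: [2, 1, -5, 2] → 2 + z - 5z^2 + 2z^3

2 + z - 5z^2 + 2z^3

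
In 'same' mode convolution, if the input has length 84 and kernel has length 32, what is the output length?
'Same' mode returns an output with the same length as the input: 84

84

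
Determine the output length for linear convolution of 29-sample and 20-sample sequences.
Linear/full convolution length: m + n - 1 = 29 + 20 - 1 = 48

48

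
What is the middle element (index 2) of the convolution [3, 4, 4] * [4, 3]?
Use y[k] = Σ_i a[i]·b[k-i] at k=2. y[2] = 4×3 + 4×4 = 28

28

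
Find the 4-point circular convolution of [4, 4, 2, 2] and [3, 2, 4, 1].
Use y[k] = Σ_j f[j]·g[(k-j) mod 4]. y[0] = 4×3 + 4×1 + 2×4 + 2×2 = 28; y[1] = 4×2 + 4×3 + 2×1 + 2×4 = 30; y[2] = 4×4 + 4×2 + 2×3 + 2×1 = 32; y[3] = 4×1 + 4×4 + 2×2 + 2×3 = 30. Result: [28, 30, 32, 30]

[28, 30, 32, 30]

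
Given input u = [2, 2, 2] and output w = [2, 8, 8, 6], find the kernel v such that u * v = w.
Output length 4 = len(u) + len(v) - 1 ⇒ len(v) = 2. Solve v forward using v[k] = (w[k] - Σ_{i≥1} u[i]·v[k-i]) / u[0]: v[0] = w[0] / u[0] = 2 / 2 = 1; v[1] = (w[1] - 2×1) / u[0] = (8 - 2×1) / 2 = 3. So v = [1, 3]. Forward-check [2, 2, 2] * [1, 3]: w[0] = 2×1 = 2; w[1] = 2×3 + 2×1 = 8; w[2] = 2×3 + 2×1 = 8; w[3] = 2×3 = 6 → [2, 8, 8, 6] ✓

[1, 3]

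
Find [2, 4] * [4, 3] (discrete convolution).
y[0] = 2×4 = 8; y[1] = 2×3 + 4×4 = 22; y[2] = 4×3 = 12

[8, 22, 12]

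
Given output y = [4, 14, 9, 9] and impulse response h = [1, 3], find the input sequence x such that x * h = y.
Deconvolve y=[4, 14, 9, 9] by h=[1, 3]. Since h[0]=1, solve forward: x[0] = y[0] / 1 = 4; x[1] = (y[1] - 4×3) / 1 = 2; x[2] = (y[2] - 2×3) / 1 = 3. So x = [4, 2, 3]. Check by forward convolution: y[0] = 4×1 = 4; y[1] = 4×3 + 2×1 = 14; y[2] = 2×3 + 3×1 = 9; y[3] = 3×3 = 9

[4, 2, 3]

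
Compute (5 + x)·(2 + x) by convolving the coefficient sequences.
Ascending coefficients: a = [5, 1], b = [2, 1]. c[0] = 5×2 = 10; c[1] = 5×1 + 1×2 = 7; c[2] = 1×1 = 1. Result coefficients: [10, 7, 1] → 10 + 7x + x^2

10 + 7x + x^2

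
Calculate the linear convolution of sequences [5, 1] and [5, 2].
y[0] = 5×5 = 25; y[1] = 5×2 + 1×5 = 15; y[2] = 1×2 = 2

[25, 15, 2]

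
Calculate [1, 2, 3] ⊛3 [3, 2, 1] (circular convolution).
Use y[k] = Σ_j f[j]·g[(k-j) mod 3]. y[0] = 1×3 + 2×1 + 3×2 = 11; y[1] = 1×2 + 2×3 + 3×1 = 11; y[2] = 1×1 + 2×2 + 3×3 = 14. Result: [11, 11, 14]

[11, 11, 14]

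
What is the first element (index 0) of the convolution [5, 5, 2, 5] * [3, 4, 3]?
Use y[k] = Σ_i a[i]·b[k-i] at k=0. y[0] = 5×3 = 15

15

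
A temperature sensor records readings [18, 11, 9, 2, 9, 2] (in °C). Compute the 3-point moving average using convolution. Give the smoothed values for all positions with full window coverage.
3-point moving average kernel = [1, 1, 1]. Apply in 'valid' mode (full window coverage): avg[0] = (18 + 11 + 9) / 3 = 12.67; avg[1] = (11 + 9 + 2) / 3 = 7.33; avg[2] = (9 + 2 + 9) / 3 = 6.67; avg[3] = (2 + 9 + 2) / 3 = 4.33. Smoothed values: [12.67, 7.33, 6.67, 4.33]

[12.67, 7.33, 6.67, 4.33]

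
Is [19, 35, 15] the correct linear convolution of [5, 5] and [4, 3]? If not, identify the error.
Recompute linear convolution of [5, 5] and [4, 3]: y[0] = 5×4 = 20; y[1] = 5×3 + 5×4 = 35; y[2] = 5×3 = 15 → [20, 35, 15]. Compare to given [19, 35, 15]: they differ at index 0: given 19, correct 20, so answer: No

No. Error at index 0: given 19, correct 20.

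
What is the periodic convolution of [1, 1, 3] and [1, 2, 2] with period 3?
Use y[k] = Σ_j f[j]·g[(k-j) mod 3]. y[0] = 1×1 + 1×2 + 3×2 = 9; y[1] = 1×2 + 1×1 + 3×2 = 9; y[2] = 1×2 + 1×2 + 3×1 = 7. Result: [9, 9, 7]

[9, 9, 7]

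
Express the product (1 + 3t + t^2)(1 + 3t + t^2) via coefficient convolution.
Ascending coefficients: a = [1, 3, 1], b = [1, 3, 1]. c[0] = 1×1 = 1; c[1] = 1×3 + 3×1 = 6; c[2] = 1×1 + 3×3 + 1×1 = 11; c[3] = 3×1 + 1×3 = 6; c[4] = 1×1 = 1. Result coefficients: [1, 6, 11, 6, 1] → 1 + 6t + 11t^2 + 6t^3 + t^4

1 + 6t + 11t^2 + 6t^3 + t^4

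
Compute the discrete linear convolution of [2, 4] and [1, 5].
y[0] = 2×1 = 2; y[1] = 2×5 + 4×1 = 14; y[2] = 4×5 = 20

[2, 14, 20]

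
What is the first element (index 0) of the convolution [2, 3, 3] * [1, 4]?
Use y[k] = Σ_i a[i]·b[k-i] at k=0. y[0] = 2×1 = 2

2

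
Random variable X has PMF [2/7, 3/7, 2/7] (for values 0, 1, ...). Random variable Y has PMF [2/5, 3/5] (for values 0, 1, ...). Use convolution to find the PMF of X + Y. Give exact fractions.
P(X+Y=k) = Σ_i P(X=i)·P(Y=k-i) — a convolution of [2/7, 3/7, 2/7] and [2/5, 3/5]. P(X+Y=0) = (2/7)×(2/5) = 4/35; P(X+Y=1) = (2/7)×(3/5) + (3/7)×(2/5) = 6/35 + 6/35 = 12/35; P(X+Y=2) = (3/7)×(3/5) + (2/7)×(2/5) = 9/35 + 4/35 = 13/35; P(X+Y=3) = (2/7)×(3/5) = 6/35. PMF: [4/35, 12/35, 13/35, 6/35] (sums to 1 ✓)

[4/35, 12/35, 13/35, 6/35]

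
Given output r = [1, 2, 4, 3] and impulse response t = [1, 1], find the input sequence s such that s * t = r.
Deconvolve r=[1, 2, 4, 3] by t=[1, 1]. Since t[0]=1, solve forward: s[0] = r[0] / 1 = 1; s[1] = (r[1] - 1×1) / 1 = 1; s[2] = (r[2] - 1×1) / 1 = 3. So s = [1, 1, 3]. Check by forward convolution: r[0] = 1×1 = 1; r[1] = 1×1 + 1×1 = 2; r[2] = 1×1 + 3×1 = 4; r[3] = 3×1 = 3

[1, 1, 3]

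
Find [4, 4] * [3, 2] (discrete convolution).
y[0] = 4×3 = 12; y[1] = 4×2 + 4×3 = 20; y[2] = 4×2 = 8

[12, 20, 8]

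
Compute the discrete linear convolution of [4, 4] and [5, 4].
y[0] = 4×5 = 20; y[1] = 4×4 + 4×5 = 36; y[2] = 4×4 = 16

[20, 36, 16]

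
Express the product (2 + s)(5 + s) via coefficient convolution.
Ascending coefficients: a = [2, 1], b = [5, 1]. c[0] = 2×5 = 10; c[1] = 2×1 + 1×5 = 7; c[2] = 1×1 = 1. Result coefficients: [10, 7, 1] → 10 + 7s + s^2

10 + 7s + s^2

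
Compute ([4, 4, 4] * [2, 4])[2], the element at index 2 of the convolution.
Use y[k] = Σ_i a[i]·b[k-i] at k=2. y[2] = 4×4 + 4×2 = 24

24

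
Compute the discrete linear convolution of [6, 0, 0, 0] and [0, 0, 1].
y[0] = 6×0 = 0; y[1] = 6×0 + 0×0 = 0; y[2] = 6×1 + 0×0 + 0×0 = 6; y[3] = 0×1 + 0×0 + 0×0 = 0; y[4] = 0×1 + 0×0 = 0; y[5] = 0×1 = 0

[0, 0, 6, 0, 0, 0]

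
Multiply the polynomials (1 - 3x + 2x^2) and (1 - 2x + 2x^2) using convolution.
Ascending coefficients: a = [1, -3, 2], b = [1, -2, 2]. c[0] = 1×1 = 1; c[1] = 1×-2 + -3×1 = -5; c[2] = 1×2 + -3×-2 + 2×1 = 10; c[3] = -3×2 + 2×-2 = -10; c[4] = 2×2 = 4. Result coefficients: [1, -5, 10, -10, 4] → 1 - 5x + 10x^2 - 10x^3 + 4x^4

1 - 5x + 10x^2 - 10x^3 + 4x^4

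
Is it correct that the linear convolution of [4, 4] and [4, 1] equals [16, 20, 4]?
Recompute linear convolution of [4, 4] and [4, 1]: y[0] = 4×4 = 16; y[1] = 4×1 + 4×4 = 20; y[2] = 4×1 = 4 → [16, 20, 4]. Given [16, 20, 4] matches, so answer: Yes

Yes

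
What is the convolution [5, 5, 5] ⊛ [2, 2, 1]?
y[0] = 5×2 = 10; y[1] = 5×2 + 5×2 = 20; y[2] = 5×1 + 5×2 + 5×2 = 25; y[3] = 5×1 + 5×2 = 15; y[4] = 5×1 = 5

[10, 20, 25, 15, 5]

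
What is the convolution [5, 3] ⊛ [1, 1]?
y[0] = 5×1 = 5; y[1] = 5×1 + 3×1 = 8; y[2] = 3×1 = 3

[5, 8, 3]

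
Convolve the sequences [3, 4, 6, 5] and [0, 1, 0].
y[0] = 3×0 = 0; y[1] = 3×1 + 4×0 = 3; y[2] = 3×0 + 4×1 + 6×0 = 4; y[3] = 4×0 + 6×1 + 5×0 = 6; y[4] = 6×0 + 5×1 = 5; y[5] = 5×0 = 0

[0, 3, 4, 6, 5, 0]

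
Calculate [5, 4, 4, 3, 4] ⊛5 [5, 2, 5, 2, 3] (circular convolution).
Use y[k] = Σ_j x[j]·h[(k-j) mod 5]. y[0] = 5×5 + 4×3 + 4×2 + 3×5 + 4×2 = 68; y[1] = 5×2 + 4×5 + 4×3 + 3×2 + 4×5 = 68; y[2] = 5×5 + 4×2 + 4×5 + 3×3 + 4×2 = 70; y[3] = 5×2 + 4×5 + 4×2 + 3×5 + 4×3 = 65; y[4] = 5×3 + 4×2 + 4×5 + 3×2 + 4×5 = 69. Result: [68, 68, 70, 65, 69]

[68, 68, 70, 65, 69]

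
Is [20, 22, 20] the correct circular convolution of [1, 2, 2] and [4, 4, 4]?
Recompute circular convolution of [1, 2, 2] and [4, 4, 4]: y[0] = 1×4 + 2×4 + 2×4 = 20; y[1] = 1×4 + 2×4 + 2×4 = 20; y[2] = 1×4 + 2×4 + 2×4 = 20 → [20, 20, 20]. Compare to given [20, 22, 20]: they differ at index 1: given 22, correct 20, so answer: No

No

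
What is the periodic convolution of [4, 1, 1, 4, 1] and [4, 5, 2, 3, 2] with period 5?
Use y[k] = Σ_j s[j]·t[(k-j) mod 5]. y[0] = 4×4 + 1×2 + 1×3 + 4×2 + 1×5 = 34; y[1] = 4×5 + 1×4 + 1×2 + 4×3 + 1×2 = 40; y[2] = 4×2 + 1×5 + 1×4 + 4×2 + 1×3 = 28; y[3] = 4×3 + 1×2 + 1×5 + 4×4 + 1×2 = 37; y[4] = 4×2 + 1×3 + 1×2 + 4×5 + 1×4 = 37. Result: [34, 40, 28, 37, 37]

[34, 40, 28, 37, 37]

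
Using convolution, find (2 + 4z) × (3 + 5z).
Ascending coefficients: a = [2, 4], b = [3, 5]. c[0] = 2×3 = 6; c[1] = 2×5 + 4×3 = 22; c[2] = 4×5 = 20. Result coefficients: [6, 22, 20] → 6 + 22z + 20z^2

6 + 22z + 20z^2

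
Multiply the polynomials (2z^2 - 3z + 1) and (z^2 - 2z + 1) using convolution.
Ascending coefficients: a = [1, -3, 2], b = [1, -2, 1]. c[0] = 1×1 = 1; c[1] = 1×-2 + -3×1 = -5; c[2] = 1×1 + -3×-2 + 2×1 = 9; c[3] = -3×1 + 2×-2 = -7; c[4] = 2×1 = 2. Result coefficients: [1, -5, 9, -7, 2] → 2z^4 - 7z^3 + 9z^2 - 5z + 1

2z^4 - 7z^3 + 9z^2 - 5z + 1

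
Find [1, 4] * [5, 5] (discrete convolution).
y[0] = 1×5 = 5; y[1] = 1×5 + 4×5 = 25; y[2] = 4×5 = 20

[5, 25, 20]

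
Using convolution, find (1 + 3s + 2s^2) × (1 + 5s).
Ascending coefficients: a = [1, 3, 2], b = [1, 5]. c[0] = 1×1 = 1; c[1] = 1×5 + 3×1 = 8; c[2] = 3×5 + 2×1 = 17; c[3] = 2×5 = 10. Result coefficients: [1, 8, 17, 10] → 1 + 8s + 17s^2 + 10s^3

1 + 8s + 17s^2 + 10s^3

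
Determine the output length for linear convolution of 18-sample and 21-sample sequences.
Linear/full convolution length: m + n - 1 = 18 + 21 - 1 = 38

38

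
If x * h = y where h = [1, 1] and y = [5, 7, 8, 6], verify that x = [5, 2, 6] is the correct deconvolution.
Forward-compute [5, 2, 6] * [1, 1]: y[0] = 5×1 = 5; y[1] = 5×1 + 2×1 = 7; y[2] = 2×1 + 6×1 = 8; y[3] = 6×1 = 6 → [5, 7, 8, 6]. Matches given y = [5, 7, 8, 6], so verified.

Verified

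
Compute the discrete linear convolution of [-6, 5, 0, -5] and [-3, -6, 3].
y[0] = -6×-3 = 18; y[1] = -6×-6 + 5×-3 = 21; y[2] = -6×3 + 5×-6 + 0×-3 = -48; y[3] = 5×3 + 0×-6 + -5×-3 = 30; y[4] = 0×3 + -5×-6 = 30; y[5] = -5×3 = -15

[18, 21, -48, 30, 30, -15]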